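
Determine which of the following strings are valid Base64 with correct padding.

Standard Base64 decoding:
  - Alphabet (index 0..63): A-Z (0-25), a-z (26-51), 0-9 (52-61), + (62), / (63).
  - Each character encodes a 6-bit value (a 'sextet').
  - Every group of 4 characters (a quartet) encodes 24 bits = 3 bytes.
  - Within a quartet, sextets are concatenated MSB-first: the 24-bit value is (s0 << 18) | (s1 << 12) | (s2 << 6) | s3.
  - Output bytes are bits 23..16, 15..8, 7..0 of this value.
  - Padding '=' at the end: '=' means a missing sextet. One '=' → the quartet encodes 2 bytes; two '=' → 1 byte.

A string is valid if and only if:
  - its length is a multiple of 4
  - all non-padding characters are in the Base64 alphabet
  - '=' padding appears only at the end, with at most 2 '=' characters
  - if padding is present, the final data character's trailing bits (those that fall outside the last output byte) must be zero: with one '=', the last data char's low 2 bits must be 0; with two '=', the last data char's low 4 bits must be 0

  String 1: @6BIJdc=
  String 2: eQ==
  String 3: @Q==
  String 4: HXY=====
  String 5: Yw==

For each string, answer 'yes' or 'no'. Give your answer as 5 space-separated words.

Answer: no yes no no yes

Derivation:
String 1: '@6BIJdc=' → invalid (bad char(s): ['@'])
String 2: 'eQ==' → valid
String 3: '@Q==' → invalid (bad char(s): ['@'])
String 4: 'HXY=====' → invalid (5 pad chars (max 2))
String 5: 'Yw==' → valid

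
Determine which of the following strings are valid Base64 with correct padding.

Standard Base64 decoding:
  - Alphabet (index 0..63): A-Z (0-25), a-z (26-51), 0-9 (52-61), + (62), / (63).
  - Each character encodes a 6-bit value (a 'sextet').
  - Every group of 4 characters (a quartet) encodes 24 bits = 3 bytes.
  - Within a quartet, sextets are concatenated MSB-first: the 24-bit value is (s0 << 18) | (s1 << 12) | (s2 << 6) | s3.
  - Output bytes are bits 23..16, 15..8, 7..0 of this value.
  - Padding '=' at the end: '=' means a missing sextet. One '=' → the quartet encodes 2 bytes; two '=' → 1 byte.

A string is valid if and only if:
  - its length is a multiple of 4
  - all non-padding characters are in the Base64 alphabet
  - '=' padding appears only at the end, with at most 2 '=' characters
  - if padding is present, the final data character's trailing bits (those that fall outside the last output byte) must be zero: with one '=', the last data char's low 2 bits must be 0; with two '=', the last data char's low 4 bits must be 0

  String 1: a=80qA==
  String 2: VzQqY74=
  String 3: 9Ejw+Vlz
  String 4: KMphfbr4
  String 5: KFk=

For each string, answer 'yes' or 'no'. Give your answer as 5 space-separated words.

Answer: no yes yes yes yes

Derivation:
String 1: 'a=80qA==' → invalid (bad char(s): ['=']; '=' in middle)
String 2: 'VzQqY74=' → valid
String 3: '9Ejw+Vlz' → valid
String 4: 'KMphfbr4' → valid
String 5: 'KFk=' → valid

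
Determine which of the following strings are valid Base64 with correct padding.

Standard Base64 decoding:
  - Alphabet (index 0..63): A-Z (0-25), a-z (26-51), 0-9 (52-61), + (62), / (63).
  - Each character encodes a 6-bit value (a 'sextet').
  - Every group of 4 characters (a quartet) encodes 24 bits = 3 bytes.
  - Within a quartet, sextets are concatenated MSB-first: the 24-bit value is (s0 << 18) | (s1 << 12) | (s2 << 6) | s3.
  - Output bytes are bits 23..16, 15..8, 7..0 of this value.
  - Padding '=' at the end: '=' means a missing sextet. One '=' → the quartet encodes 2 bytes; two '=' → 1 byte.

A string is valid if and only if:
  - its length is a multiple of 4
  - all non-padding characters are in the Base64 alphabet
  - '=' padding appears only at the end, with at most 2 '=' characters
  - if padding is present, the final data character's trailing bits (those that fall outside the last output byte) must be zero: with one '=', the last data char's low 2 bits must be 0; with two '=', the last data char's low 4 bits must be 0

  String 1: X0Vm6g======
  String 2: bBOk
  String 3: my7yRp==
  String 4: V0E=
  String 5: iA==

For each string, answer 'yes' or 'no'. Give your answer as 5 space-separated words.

Answer: no yes no yes yes

Derivation:
String 1: 'X0Vm6g======' → invalid (6 pad chars (max 2))
String 2: 'bBOk' → valid
String 3: 'my7yRp==' → invalid (bad trailing bits)
String 4: 'V0E=' → valid
String 5: 'iA==' → valid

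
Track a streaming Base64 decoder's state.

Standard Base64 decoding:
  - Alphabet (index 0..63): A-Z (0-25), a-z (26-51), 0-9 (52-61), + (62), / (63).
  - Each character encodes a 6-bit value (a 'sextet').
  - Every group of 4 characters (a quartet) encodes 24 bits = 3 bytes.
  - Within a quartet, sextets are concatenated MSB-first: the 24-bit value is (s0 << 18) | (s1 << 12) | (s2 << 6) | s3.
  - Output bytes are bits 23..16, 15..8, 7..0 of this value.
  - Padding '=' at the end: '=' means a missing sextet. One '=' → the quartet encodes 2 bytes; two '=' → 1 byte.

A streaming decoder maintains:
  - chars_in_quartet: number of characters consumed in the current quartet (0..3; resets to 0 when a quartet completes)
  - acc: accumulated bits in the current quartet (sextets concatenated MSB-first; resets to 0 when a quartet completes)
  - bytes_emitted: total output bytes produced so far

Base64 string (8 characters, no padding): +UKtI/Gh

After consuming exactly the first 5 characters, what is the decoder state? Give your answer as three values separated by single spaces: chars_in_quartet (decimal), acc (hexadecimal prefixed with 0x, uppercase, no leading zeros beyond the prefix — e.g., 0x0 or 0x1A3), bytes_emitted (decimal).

Answer: 1 0x8 3

Derivation:
After char 0 ('+'=62): chars_in_quartet=1 acc=0x3E bytes_emitted=0
After char 1 ('U'=20): chars_in_quartet=2 acc=0xF94 bytes_emitted=0
After char 2 ('K'=10): chars_in_quartet=3 acc=0x3E50A bytes_emitted=0
After char 3 ('t'=45): chars_in_quartet=4 acc=0xF942AD -> emit F9 42 AD, reset; bytes_emitted=3
After char 4 ('I'=8): chars_in_quartet=1 acc=0x8 bytes_emitted=3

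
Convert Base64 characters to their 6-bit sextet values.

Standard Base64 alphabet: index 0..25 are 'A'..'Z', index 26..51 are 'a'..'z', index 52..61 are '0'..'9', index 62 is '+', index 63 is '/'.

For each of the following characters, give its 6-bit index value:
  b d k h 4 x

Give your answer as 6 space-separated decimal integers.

Answer: 27 29 36 33 56 49

Derivation:
'b': a..z range, 26 + ord('b') − ord('a') = 27
'd': a..z range, 26 + ord('d') − ord('a') = 29
'k': a..z range, 26 + ord('k') − ord('a') = 36
'h': a..z range, 26 + ord('h') − ord('a') = 33
'4': 0..9 range, 52 + ord('4') − ord('0') = 56
'x': a..z range, 26 + ord('x') − ord('a') = 49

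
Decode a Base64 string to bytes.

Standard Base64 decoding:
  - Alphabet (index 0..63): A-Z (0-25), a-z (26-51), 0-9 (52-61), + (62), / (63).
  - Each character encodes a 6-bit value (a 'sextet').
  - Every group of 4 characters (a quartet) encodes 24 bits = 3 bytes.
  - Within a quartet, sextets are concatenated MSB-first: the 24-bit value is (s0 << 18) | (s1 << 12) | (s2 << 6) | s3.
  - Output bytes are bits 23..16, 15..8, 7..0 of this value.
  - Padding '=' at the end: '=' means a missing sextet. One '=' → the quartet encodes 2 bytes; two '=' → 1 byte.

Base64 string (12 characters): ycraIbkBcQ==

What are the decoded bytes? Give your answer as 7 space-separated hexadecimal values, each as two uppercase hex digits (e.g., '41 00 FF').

After char 0 ('y'=50): chars_in_quartet=1 acc=0x32 bytes_emitted=0
After char 1 ('c'=28): chars_in_quartet=2 acc=0xC9C bytes_emitted=0
After char 2 ('r'=43): chars_in_quartet=3 acc=0x3272B bytes_emitted=0
After char 3 ('a'=26): chars_in_quartet=4 acc=0xC9CADA -> emit C9 CA DA, reset; bytes_emitted=3
After char 4 ('I'=8): chars_in_quartet=1 acc=0x8 bytes_emitted=3
After char 5 ('b'=27): chars_in_quartet=2 acc=0x21B bytes_emitted=3
After char 6 ('k'=36): chars_in_quartet=3 acc=0x86E4 bytes_emitted=3
After char 7 ('B'=1): chars_in_quartet=4 acc=0x21B901 -> emit 21 B9 01, reset; bytes_emitted=6
After char 8 ('c'=28): chars_in_quartet=1 acc=0x1C bytes_emitted=6
After char 9 ('Q'=16): chars_in_quartet=2 acc=0x710 bytes_emitted=6
Padding '==': partial quartet acc=0x710 -> emit 71; bytes_emitted=7

Answer: C9 CA DA 21 B9 01 71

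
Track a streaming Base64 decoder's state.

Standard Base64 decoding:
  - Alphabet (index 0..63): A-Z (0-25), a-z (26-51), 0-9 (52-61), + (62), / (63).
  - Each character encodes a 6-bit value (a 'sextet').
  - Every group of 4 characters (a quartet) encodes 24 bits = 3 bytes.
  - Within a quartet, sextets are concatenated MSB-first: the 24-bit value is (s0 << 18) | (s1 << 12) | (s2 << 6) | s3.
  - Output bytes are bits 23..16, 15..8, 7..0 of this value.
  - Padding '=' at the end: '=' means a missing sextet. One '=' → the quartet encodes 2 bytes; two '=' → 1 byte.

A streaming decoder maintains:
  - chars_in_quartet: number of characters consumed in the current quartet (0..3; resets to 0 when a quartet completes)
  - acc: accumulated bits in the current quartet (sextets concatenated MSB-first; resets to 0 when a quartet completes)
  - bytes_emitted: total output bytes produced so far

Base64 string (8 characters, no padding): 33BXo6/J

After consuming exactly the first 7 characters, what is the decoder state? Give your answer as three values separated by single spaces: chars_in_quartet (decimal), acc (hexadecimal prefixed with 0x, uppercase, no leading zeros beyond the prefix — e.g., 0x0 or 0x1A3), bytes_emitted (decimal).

After char 0 ('3'=55): chars_in_quartet=1 acc=0x37 bytes_emitted=0
After char 1 ('3'=55): chars_in_quartet=2 acc=0xDF7 bytes_emitted=0
After char 2 ('B'=1): chars_in_quartet=3 acc=0x37DC1 bytes_emitted=0
After char 3 ('X'=23): chars_in_quartet=4 acc=0xDF7057 -> emit DF 70 57, reset; bytes_emitted=3
After char 4 ('o'=40): chars_in_quartet=1 acc=0x28 bytes_emitted=3
After char 5 ('6'=58): chars_in_quartet=2 acc=0xA3A bytes_emitted=3
After char 6 ('/'=63): chars_in_quartet=3 acc=0x28EBF bytes_emitted=3

Answer: 3 0x28EBF 3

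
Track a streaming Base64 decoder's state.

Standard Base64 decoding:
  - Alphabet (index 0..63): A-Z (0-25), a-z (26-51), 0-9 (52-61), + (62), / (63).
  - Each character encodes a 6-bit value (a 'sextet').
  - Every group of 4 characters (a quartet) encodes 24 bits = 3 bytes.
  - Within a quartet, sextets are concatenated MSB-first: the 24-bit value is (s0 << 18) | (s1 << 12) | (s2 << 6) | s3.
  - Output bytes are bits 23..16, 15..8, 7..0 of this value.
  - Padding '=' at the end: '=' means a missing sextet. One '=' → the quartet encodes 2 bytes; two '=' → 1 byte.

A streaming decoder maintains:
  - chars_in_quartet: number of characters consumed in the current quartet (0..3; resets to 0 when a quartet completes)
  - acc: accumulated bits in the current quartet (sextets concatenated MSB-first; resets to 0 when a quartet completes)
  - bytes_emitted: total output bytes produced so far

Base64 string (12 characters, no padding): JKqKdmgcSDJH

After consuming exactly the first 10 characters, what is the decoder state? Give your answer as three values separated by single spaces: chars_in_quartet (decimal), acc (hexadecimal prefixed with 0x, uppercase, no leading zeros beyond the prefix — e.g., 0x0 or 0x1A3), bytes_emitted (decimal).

After char 0 ('J'=9): chars_in_quartet=1 acc=0x9 bytes_emitted=0
After char 1 ('K'=10): chars_in_quartet=2 acc=0x24A bytes_emitted=0
After char 2 ('q'=42): chars_in_quartet=3 acc=0x92AA bytes_emitted=0
After char 3 ('K'=10): chars_in_quartet=4 acc=0x24AA8A -> emit 24 AA 8A, reset; bytes_emitted=3
After char 4 ('d'=29): chars_in_quartet=1 acc=0x1D bytes_emitted=3
After char 5 ('m'=38): chars_in_quartet=2 acc=0x766 bytes_emitted=3
After char 6 ('g'=32): chars_in_quartet=3 acc=0x1D9A0 bytes_emitted=3
After char 7 ('c'=28): chars_in_quartet=4 acc=0x76681C -> emit 76 68 1C, reset; bytes_emitted=6
After char 8 ('S'=18): chars_in_quartet=1 acc=0x12 bytes_emitted=6
After char 9 ('D'=3): chars_in_quartet=2 acc=0x483 bytes_emitted=6

Answer: 2 0x483 6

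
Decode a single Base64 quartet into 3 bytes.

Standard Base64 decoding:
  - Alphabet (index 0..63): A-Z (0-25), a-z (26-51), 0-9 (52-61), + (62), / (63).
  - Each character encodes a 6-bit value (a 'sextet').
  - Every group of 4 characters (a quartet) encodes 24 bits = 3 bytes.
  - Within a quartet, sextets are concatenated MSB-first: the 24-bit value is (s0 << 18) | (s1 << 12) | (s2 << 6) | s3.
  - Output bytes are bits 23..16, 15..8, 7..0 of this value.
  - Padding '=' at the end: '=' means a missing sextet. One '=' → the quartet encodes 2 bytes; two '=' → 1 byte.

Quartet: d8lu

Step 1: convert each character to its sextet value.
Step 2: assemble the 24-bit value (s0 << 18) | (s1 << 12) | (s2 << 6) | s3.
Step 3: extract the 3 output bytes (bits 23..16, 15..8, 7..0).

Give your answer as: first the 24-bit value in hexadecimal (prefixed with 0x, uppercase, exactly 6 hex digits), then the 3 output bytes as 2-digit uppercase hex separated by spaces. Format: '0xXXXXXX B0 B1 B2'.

Sextets: d=29, 8=60, l=37, u=46
24-bit: (29<<18) | (60<<12) | (37<<6) | 46
      = 0x740000 | 0x03C000 | 0x000940 | 0x00002E
      = 0x77C96E
Bytes: (v>>16)&0xFF=77, (v>>8)&0xFF=C9, v&0xFF=6E

Answer: 0x77C96E 77 C9 6E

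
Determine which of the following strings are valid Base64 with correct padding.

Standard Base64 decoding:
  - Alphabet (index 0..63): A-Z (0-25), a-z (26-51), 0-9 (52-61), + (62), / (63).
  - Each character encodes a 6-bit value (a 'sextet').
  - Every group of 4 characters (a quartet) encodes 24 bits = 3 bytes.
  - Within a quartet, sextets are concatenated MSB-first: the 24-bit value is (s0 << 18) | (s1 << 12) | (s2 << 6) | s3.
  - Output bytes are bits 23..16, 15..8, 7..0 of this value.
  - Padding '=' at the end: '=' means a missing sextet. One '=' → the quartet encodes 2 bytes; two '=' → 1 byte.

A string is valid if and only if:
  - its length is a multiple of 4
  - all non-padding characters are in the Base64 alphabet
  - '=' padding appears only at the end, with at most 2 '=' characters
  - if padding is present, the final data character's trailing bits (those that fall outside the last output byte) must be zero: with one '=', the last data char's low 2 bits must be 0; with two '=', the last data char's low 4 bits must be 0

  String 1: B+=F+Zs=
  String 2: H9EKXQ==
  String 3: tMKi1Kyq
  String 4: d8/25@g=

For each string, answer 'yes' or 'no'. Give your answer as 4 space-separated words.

Answer: no yes yes no

Derivation:
String 1: 'B+=F+Zs=' → invalid (bad char(s): ['=']; '=' in middle)
String 2: 'H9EKXQ==' → valid
String 3: 'tMKi1Kyq' → valid
String 4: 'd8/25@g=' → invalid (bad char(s): ['@'])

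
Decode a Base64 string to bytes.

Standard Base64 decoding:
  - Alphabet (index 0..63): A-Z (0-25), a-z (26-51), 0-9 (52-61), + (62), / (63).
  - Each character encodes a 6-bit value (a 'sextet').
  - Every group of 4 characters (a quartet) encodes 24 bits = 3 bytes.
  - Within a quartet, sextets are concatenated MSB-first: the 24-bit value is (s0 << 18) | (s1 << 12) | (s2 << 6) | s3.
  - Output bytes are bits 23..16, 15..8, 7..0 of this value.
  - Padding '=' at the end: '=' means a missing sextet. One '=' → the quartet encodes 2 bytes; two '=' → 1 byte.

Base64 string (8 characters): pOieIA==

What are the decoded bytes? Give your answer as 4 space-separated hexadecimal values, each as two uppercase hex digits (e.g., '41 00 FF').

After char 0 ('p'=41): chars_in_quartet=1 acc=0x29 bytes_emitted=0
After char 1 ('O'=14): chars_in_quartet=2 acc=0xA4E bytes_emitted=0
After char 2 ('i'=34): chars_in_quartet=3 acc=0x293A2 bytes_emitted=0
After char 3 ('e'=30): chars_in_quartet=4 acc=0xA4E89E -> emit A4 E8 9E, reset; bytes_emitted=3
After char 4 ('I'=8): chars_in_quartet=1 acc=0x8 bytes_emitted=3
After char 5 ('A'=0): chars_in_quartet=2 acc=0x200 bytes_emitted=3
Padding '==': partial quartet acc=0x200 -> emit 20; bytes_emitted=4

Answer: A4 E8 9E 20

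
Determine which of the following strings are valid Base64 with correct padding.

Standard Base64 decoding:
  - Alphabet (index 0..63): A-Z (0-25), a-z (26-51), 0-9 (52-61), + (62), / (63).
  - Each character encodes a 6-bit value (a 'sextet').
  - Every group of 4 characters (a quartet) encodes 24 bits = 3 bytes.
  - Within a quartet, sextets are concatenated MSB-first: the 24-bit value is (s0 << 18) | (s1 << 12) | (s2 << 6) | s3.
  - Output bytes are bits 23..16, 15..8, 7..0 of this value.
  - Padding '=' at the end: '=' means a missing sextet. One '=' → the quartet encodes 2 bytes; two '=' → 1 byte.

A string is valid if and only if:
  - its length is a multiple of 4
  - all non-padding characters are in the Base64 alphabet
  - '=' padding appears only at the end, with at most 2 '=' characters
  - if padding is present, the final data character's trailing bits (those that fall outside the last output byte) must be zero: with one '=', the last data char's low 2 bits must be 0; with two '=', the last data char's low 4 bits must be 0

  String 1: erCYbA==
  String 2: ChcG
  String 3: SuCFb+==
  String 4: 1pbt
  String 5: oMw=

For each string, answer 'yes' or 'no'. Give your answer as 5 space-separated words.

Answer: yes yes no yes yes

Derivation:
String 1: 'erCYbA==' → valid
String 2: 'ChcG' → valid
String 3: 'SuCFb+==' → invalid (bad trailing bits)
String 4: '1pbt' → valid
String 5: 'oMw=' → valid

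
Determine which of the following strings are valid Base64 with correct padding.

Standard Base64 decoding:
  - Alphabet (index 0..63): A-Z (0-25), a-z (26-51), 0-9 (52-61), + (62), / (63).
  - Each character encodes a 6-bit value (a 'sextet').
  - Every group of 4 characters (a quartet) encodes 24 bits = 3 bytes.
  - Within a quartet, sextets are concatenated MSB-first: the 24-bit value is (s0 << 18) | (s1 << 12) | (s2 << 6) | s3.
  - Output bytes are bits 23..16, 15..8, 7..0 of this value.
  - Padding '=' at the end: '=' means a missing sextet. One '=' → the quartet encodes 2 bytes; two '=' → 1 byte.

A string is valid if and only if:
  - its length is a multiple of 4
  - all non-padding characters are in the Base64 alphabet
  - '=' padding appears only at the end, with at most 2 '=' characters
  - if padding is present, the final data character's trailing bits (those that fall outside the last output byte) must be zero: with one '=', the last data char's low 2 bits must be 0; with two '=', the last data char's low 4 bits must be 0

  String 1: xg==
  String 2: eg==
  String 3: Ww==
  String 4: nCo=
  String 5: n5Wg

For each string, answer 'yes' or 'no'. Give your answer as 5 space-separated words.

Answer: yes yes yes yes yes

Derivation:
String 1: 'xg==' → valid
String 2: 'eg==' → valid
String 3: 'Ww==' → valid
String 4: 'nCo=' → valid
String 5: 'n5Wg' → valid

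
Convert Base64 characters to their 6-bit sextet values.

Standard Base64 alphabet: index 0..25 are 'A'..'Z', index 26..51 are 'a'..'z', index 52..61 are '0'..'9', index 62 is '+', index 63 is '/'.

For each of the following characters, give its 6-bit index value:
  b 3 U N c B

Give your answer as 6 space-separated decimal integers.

Answer: 27 55 20 13 28 1

Derivation:
'b': a..z range, 26 + ord('b') − ord('a') = 27
'3': 0..9 range, 52 + ord('3') − ord('0') = 55
'U': A..Z range, ord('U') − ord('A') = 20
'N': A..Z range, ord('N') − ord('A') = 13
'c': a..z range, 26 + ord('c') − ord('a') = 28
'B': A..Z range, ord('B') − ord('A') = 1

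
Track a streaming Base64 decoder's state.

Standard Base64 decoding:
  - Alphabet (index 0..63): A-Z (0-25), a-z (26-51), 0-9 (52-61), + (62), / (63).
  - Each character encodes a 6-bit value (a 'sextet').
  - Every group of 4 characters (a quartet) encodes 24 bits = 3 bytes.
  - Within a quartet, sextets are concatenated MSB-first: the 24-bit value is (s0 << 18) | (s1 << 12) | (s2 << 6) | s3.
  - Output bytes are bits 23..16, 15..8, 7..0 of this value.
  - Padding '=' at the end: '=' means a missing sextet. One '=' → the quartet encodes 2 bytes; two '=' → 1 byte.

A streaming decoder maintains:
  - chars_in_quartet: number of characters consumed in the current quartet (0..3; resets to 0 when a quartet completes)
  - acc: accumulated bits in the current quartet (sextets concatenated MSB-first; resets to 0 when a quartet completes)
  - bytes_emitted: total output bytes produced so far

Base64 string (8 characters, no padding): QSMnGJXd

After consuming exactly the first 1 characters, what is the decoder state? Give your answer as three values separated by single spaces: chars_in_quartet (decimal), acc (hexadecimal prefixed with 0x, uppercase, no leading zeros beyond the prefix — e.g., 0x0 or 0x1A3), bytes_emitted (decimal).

After char 0 ('Q'=16): chars_in_quartet=1 acc=0x10 bytes_emitted=0

Answer: 1 0x10 0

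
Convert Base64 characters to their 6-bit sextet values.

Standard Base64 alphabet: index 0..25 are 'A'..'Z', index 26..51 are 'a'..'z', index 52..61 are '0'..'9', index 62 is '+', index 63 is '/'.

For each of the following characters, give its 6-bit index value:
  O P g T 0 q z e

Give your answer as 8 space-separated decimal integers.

'O': A..Z range, ord('O') − ord('A') = 14
'P': A..Z range, ord('P') − ord('A') = 15
'g': a..z range, 26 + ord('g') − ord('a') = 32
'T': A..Z range, ord('T') − ord('A') = 19
'0': 0..9 range, 52 + ord('0') − ord('0') = 52
'q': a..z range, 26 + ord('q') − ord('a') = 42
'z': a..z range, 26 + ord('z') − ord('a') = 51
'e': a..z range, 26 + ord('e') − ord('a') = 30

Answer: 14 15 32 19 52 42 51 30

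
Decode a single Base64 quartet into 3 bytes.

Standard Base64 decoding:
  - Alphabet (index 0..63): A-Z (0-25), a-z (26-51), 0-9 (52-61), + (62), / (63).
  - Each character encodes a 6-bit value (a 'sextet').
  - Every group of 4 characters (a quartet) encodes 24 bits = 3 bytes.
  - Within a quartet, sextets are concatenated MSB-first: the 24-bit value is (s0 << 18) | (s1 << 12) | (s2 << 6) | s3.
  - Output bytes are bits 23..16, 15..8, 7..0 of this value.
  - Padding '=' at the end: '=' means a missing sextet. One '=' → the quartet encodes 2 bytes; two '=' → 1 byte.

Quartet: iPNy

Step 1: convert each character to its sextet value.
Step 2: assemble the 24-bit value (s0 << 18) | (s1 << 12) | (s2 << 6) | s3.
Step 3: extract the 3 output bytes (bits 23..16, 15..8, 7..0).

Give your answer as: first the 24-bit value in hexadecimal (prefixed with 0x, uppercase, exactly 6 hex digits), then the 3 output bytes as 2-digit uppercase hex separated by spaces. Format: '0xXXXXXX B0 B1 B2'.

Sextets: i=34, P=15, N=13, y=50
24-bit: (34<<18) | (15<<12) | (13<<6) | 50
      = 0x880000 | 0x00F000 | 0x000340 | 0x000032
      = 0x88F372
Bytes: (v>>16)&0xFF=88, (v>>8)&0xFF=F3, v&0xFF=72

Answer: 0x88F372 88 F3 72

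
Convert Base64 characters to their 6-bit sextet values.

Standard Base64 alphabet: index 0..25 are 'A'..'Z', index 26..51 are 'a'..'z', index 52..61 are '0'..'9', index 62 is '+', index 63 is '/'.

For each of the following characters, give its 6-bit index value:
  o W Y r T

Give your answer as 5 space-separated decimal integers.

'o': a..z range, 26 + ord('o') − ord('a') = 40
'W': A..Z range, ord('W') − ord('A') = 22
'Y': A..Z range, ord('Y') − ord('A') = 24
'r': a..z range, 26 + ord('r') − ord('a') = 43
'T': A..Z range, ord('T') − ord('A') = 19

Answer: 40 22 24 43 19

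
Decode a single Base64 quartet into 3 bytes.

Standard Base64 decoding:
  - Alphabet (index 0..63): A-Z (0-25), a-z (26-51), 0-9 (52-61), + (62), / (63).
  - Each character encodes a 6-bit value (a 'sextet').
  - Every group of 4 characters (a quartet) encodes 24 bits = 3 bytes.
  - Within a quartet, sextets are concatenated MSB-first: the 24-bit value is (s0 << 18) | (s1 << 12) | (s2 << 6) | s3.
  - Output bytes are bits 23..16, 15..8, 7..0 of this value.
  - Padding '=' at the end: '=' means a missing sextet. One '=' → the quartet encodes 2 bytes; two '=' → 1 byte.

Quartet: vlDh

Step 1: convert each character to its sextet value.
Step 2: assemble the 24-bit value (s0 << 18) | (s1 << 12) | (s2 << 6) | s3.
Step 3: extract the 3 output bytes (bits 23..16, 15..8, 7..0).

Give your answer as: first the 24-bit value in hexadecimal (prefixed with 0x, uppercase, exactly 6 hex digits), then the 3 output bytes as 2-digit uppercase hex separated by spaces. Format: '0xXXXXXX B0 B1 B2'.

Sextets: v=47, l=37, D=3, h=33
24-bit: (47<<18) | (37<<12) | (3<<6) | 33
      = 0xBC0000 | 0x025000 | 0x0000C0 | 0x000021
      = 0xBE50E1
Bytes: (v>>16)&0xFF=BE, (v>>8)&0xFF=50, v&0xFF=E1

Answer: 0xBE50E1 BE 50 E1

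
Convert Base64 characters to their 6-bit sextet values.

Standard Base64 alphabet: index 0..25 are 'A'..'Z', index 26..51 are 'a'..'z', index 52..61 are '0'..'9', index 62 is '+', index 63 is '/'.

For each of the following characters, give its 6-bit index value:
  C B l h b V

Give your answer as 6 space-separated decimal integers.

Answer: 2 1 37 33 27 21

Derivation:
'C': A..Z range, ord('C') − ord('A') = 2
'B': A..Z range, ord('B') − ord('A') = 1
'l': a..z range, 26 + ord('l') − ord('a') = 37
'h': a..z range, 26 + ord('h') − ord('a') = 33
'b': a..z range, 26 + ord('b') − ord('a') = 27
'V': A..Z range, ord('V') − ord('A') = 21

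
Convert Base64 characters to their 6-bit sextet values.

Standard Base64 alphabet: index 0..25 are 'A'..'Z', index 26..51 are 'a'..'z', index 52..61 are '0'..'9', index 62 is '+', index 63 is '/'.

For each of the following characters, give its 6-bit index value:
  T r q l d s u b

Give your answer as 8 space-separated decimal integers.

'T': A..Z range, ord('T') − ord('A') = 19
'r': a..z range, 26 + ord('r') − ord('a') = 43
'q': a..z range, 26 + ord('q') − ord('a') = 42
'l': a..z range, 26 + ord('l') − ord('a') = 37
'd': a..z range, 26 + ord('d') − ord('a') = 29
's': a..z range, 26 + ord('s') − ord('a') = 44
'u': a..z range, 26 + ord('u') − ord('a') = 46
'b': a..z range, 26 + ord('b') − ord('a') = 27

Answer: 19 43 42 37 29 44 46 27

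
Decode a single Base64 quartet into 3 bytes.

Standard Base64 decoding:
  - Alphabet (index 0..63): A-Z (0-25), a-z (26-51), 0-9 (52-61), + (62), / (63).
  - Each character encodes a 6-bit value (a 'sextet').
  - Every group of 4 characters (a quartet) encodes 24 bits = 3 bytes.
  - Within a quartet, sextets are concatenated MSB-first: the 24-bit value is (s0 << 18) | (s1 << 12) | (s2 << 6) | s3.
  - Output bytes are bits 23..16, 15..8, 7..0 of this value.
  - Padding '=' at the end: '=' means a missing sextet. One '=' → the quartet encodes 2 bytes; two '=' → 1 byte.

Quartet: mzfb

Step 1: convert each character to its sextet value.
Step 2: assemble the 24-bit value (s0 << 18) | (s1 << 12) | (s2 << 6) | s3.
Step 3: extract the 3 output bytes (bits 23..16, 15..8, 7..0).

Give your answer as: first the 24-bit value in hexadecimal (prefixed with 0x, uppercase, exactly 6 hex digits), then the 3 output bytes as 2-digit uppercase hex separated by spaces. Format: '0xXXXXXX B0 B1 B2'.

Answer: 0x9B37DB 9B 37 DB

Derivation:
Sextets: m=38, z=51, f=31, b=27
24-bit: (38<<18) | (51<<12) | (31<<6) | 27
      = 0x980000 | 0x033000 | 0x0007C0 | 0x00001B
      = 0x9B37DB
Bytes: (v>>16)&0xFF=9B, (v>>8)&0xFF=37, v&0xFF=DB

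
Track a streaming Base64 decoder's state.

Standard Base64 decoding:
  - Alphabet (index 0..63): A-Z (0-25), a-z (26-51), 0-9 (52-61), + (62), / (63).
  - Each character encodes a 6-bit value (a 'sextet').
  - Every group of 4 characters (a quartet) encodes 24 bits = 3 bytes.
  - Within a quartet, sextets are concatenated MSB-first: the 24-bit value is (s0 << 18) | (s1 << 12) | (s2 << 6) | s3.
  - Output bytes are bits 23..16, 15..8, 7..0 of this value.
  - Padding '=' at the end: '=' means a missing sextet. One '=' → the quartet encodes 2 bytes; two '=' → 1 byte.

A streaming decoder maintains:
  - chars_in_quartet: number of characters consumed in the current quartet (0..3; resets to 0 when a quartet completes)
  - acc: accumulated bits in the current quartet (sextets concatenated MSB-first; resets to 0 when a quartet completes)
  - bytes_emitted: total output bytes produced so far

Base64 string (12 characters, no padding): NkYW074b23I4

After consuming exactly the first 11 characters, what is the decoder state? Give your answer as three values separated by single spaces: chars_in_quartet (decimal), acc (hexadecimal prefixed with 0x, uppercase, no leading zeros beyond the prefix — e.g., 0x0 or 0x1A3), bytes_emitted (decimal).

After char 0 ('N'=13): chars_in_quartet=1 acc=0xD bytes_emitted=0
After char 1 ('k'=36): chars_in_quartet=2 acc=0x364 bytes_emitted=0
After char 2 ('Y'=24): chars_in_quartet=3 acc=0xD918 bytes_emitted=0
After char 3 ('W'=22): chars_in_quartet=4 acc=0x364616 -> emit 36 46 16, reset; bytes_emitted=3
After char 4 ('0'=52): chars_in_quartet=1 acc=0x34 bytes_emitted=3
After char 5 ('7'=59): chars_in_quartet=2 acc=0xD3B bytes_emitted=3
After char 6 ('4'=56): chars_in_quartet=3 acc=0x34EF8 bytes_emitted=3
After char 7 ('b'=27): chars_in_quartet=4 acc=0xD3BE1B -> emit D3 BE 1B, reset; bytes_emitted=6
After char 8 ('2'=54): chars_in_quartet=1 acc=0x36 bytes_emitted=6
After char 9 ('3'=55): chars_in_quartet=2 acc=0xDB7 bytes_emitted=6
After char 10 ('I'=8): chars_in_quartet=3 acc=0x36DC8 bytes_emitted=6

Answer: 3 0x36DC8 6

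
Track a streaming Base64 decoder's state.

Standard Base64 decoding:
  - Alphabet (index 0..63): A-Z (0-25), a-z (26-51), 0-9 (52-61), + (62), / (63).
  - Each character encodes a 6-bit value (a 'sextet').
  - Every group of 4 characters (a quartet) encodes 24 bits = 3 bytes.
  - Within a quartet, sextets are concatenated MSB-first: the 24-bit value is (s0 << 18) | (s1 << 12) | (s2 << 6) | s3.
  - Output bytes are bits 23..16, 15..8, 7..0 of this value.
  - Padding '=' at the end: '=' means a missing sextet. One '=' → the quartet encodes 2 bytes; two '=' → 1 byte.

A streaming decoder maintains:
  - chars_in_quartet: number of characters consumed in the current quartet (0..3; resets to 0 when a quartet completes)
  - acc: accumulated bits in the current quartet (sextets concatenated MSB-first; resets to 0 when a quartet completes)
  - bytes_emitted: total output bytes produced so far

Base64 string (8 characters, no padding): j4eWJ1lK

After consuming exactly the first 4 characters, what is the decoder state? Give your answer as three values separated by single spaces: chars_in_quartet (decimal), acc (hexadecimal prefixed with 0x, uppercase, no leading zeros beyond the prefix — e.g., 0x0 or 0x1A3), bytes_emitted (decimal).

Answer: 0 0x0 3

Derivation:
After char 0 ('j'=35): chars_in_quartet=1 acc=0x23 bytes_emitted=0
After char 1 ('4'=56): chars_in_quartet=2 acc=0x8F8 bytes_emitted=0
After char 2 ('e'=30): chars_in_quartet=3 acc=0x23E1E bytes_emitted=0
After char 3 ('W'=22): chars_in_quartet=4 acc=0x8F8796 -> emit 8F 87 96, reset; bytes_emitted=3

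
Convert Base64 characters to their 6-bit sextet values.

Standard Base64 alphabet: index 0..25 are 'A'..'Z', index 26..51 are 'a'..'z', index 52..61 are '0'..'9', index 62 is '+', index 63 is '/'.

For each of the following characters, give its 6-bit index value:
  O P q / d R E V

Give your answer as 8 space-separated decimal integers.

Answer: 14 15 42 63 29 17 4 21

Derivation:
'O': A..Z range, ord('O') − ord('A') = 14
'P': A..Z range, ord('P') − ord('A') = 15
'q': a..z range, 26 + ord('q') − ord('a') = 42
'/': index 63
'd': a..z range, 26 + ord('d') − ord('a') = 29
'R': A..Z range, ord('R') − ord('A') = 17
'E': A..Z range, ord('E') − ord('A') = 4
'V': A..Z range, ord('V') − ord('A') = 21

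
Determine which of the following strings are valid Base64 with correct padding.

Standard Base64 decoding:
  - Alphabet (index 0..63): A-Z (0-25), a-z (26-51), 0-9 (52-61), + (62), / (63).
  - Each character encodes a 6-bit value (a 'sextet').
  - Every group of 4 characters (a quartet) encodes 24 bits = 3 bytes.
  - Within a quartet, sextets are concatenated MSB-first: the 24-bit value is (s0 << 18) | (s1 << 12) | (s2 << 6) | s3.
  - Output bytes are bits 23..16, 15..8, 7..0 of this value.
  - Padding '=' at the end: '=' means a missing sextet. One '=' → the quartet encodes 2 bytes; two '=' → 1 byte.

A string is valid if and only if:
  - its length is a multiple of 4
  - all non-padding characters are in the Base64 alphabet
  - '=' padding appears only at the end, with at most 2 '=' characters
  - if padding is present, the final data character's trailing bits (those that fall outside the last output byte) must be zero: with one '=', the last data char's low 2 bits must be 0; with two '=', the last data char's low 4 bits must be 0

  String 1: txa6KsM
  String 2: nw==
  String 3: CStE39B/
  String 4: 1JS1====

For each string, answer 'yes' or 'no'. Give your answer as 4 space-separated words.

Answer: no yes yes no

Derivation:
String 1: 'txa6KsM' → invalid (len=7 not mult of 4)
String 2: 'nw==' → valid
String 3: 'CStE39B/' → valid
String 4: '1JS1====' → invalid (4 pad chars (max 2))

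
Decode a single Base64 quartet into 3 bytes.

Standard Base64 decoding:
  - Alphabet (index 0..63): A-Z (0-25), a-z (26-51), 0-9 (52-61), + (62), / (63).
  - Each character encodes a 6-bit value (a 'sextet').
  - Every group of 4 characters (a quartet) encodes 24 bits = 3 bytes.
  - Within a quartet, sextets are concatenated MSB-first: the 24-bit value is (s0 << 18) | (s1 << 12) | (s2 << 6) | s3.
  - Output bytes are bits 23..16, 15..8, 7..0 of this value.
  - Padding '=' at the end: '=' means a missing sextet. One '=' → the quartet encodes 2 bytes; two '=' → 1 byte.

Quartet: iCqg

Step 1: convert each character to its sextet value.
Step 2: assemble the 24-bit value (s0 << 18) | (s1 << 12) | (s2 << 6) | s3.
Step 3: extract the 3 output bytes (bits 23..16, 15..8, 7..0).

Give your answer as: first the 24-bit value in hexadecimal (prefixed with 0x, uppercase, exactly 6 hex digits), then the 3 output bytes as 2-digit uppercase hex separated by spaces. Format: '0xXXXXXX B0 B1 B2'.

Answer: 0x882AA0 88 2A A0

Derivation:
Sextets: i=34, C=2, q=42, g=32
24-bit: (34<<18) | (2<<12) | (42<<6) | 32
      = 0x880000 | 0x002000 | 0x000A80 | 0x000020
      = 0x882AA0
Bytes: (v>>16)&0xFF=88, (v>>8)&0xFF=2A, v&0xFF=A0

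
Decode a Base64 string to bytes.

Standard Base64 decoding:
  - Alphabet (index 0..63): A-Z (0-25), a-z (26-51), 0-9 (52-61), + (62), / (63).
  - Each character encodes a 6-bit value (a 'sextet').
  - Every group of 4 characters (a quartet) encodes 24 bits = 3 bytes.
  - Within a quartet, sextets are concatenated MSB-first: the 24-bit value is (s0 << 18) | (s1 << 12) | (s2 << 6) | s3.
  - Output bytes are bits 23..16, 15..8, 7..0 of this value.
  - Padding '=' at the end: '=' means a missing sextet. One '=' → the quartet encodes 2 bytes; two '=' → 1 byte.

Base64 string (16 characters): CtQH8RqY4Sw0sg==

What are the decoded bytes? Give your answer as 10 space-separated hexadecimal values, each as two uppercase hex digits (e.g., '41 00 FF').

Answer: 0A D4 07 F1 1A 98 E1 2C 34 B2

Derivation:
After char 0 ('C'=2): chars_in_quartet=1 acc=0x2 bytes_emitted=0
After char 1 ('t'=45): chars_in_quartet=2 acc=0xAD bytes_emitted=0
After char 2 ('Q'=16): chars_in_quartet=3 acc=0x2B50 bytes_emitted=0
After char 3 ('H'=7): chars_in_quartet=4 acc=0xAD407 -> emit 0A D4 07, reset; bytes_emitted=3
After char 4 ('8'=60): chars_in_quartet=1 acc=0x3C bytes_emitted=3
After char 5 ('R'=17): chars_in_quartet=2 acc=0xF11 bytes_emitted=3
After char 6 ('q'=42): chars_in_quartet=3 acc=0x3C46A bytes_emitted=3
After char 7 ('Y'=24): chars_in_quartet=4 acc=0xF11A98 -> emit F1 1A 98, reset; bytes_emitted=6
After char 8 ('4'=56): chars_in_quartet=1 acc=0x38 bytes_emitted=6
After char 9 ('S'=18): chars_in_quartet=2 acc=0xE12 bytes_emitted=6
After char 10 ('w'=48): chars_in_quartet=3 acc=0x384B0 bytes_emitted=6
After char 11 ('0'=52): chars_in_quartet=4 acc=0xE12C34 -> emit E1 2C 34, reset; bytes_emitted=9
After char 12 ('s'=44): chars_in_quartet=1 acc=0x2C bytes_emitted=9
After char 13 ('g'=32): chars_in_quartet=2 acc=0xB20 bytes_emitted=9
Padding '==': partial quartet acc=0xB20 -> emit B2; bytes_emitted=10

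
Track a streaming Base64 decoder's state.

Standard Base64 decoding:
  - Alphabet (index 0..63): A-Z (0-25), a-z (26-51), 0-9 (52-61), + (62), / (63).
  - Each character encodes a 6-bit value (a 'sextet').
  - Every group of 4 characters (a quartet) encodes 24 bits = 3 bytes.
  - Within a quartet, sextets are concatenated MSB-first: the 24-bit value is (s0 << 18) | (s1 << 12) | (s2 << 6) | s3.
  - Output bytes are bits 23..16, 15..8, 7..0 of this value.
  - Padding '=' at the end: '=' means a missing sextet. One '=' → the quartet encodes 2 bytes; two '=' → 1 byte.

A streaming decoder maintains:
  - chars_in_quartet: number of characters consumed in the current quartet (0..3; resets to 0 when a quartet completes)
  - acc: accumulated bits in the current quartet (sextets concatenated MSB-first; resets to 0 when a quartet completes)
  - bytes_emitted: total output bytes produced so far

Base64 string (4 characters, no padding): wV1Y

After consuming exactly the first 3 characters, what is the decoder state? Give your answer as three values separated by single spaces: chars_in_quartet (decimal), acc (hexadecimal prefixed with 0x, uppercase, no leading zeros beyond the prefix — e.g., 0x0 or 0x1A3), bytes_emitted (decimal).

Answer: 3 0x30575 0

Derivation:
After char 0 ('w'=48): chars_in_quartet=1 acc=0x30 bytes_emitted=0
After char 1 ('V'=21): chars_in_quartet=2 acc=0xC15 bytes_emitted=0
After char 2 ('1'=53): chars_in_quartet=3 acc=0x30575 bytes_emitted=0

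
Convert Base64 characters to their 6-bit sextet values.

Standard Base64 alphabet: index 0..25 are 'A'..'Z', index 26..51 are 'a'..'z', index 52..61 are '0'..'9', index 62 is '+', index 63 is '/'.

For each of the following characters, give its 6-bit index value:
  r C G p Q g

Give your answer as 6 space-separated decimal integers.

Answer: 43 2 6 41 16 32

Derivation:
'r': a..z range, 26 + ord('r') − ord('a') = 43
'C': A..Z range, ord('C') − ord('A') = 2
'G': A..Z range, ord('G') − ord('A') = 6
'p': a..z range, 26 + ord('p') − ord('a') = 41
'Q': A..Z range, ord('Q') − ord('A') = 16
'g': a..z range, 26 + ord('g') − ord('a') = 32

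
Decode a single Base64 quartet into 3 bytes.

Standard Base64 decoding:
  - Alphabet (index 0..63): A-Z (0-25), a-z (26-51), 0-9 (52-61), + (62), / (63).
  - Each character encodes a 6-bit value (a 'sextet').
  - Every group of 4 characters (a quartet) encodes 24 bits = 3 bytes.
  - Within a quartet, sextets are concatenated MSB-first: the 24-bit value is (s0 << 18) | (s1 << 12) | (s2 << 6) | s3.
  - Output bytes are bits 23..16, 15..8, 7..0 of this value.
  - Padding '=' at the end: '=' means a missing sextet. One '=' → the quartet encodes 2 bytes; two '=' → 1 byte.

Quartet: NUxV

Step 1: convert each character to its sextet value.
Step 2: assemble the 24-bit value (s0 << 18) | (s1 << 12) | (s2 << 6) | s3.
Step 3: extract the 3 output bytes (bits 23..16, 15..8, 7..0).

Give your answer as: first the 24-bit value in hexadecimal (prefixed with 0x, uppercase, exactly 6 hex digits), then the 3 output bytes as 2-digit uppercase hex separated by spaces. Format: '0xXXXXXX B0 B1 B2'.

Answer: 0x354C55 35 4C 55

Derivation:
Sextets: N=13, U=20, x=49, V=21
24-bit: (13<<18) | (20<<12) | (49<<6) | 21
      = 0x340000 | 0x014000 | 0x000C40 | 0x000015
      = 0x354C55
Bytes: (v>>16)&0xFF=35, (v>>8)&0xFF=4C, v&0xFF=55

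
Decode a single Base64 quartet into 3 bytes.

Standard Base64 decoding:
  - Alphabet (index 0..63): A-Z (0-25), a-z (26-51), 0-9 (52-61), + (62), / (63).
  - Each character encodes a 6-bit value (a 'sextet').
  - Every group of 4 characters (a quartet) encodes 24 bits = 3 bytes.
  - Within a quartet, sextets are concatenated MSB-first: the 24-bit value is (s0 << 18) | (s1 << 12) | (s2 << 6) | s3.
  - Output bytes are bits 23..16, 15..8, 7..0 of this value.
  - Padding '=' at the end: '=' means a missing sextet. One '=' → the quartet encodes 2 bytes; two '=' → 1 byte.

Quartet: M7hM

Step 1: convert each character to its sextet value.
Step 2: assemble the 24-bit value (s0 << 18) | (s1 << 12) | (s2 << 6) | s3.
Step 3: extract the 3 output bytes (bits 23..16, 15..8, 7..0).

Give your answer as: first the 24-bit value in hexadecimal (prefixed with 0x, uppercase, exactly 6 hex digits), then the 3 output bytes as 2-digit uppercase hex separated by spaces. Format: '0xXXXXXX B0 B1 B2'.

Sextets: M=12, 7=59, h=33, M=12
24-bit: (12<<18) | (59<<12) | (33<<6) | 12
      = 0x300000 | 0x03B000 | 0x000840 | 0x00000C
      = 0x33B84C
Bytes: (v>>16)&0xFF=33, (v>>8)&0xFF=B8, v&0xFF=4C

Answer: 0x33B84C 33 B8 4C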